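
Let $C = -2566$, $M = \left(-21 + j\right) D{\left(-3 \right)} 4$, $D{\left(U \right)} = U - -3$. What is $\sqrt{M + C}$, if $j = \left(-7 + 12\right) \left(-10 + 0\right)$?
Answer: $i \sqrt{2566} \approx 50.656 i$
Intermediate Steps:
$j = -50$ ($j = 5 \left(-10\right) = -50$)
$D{\left(U \right)} = 3 + U$ ($D{\left(U \right)} = U + 3 = 3 + U$)
$M = 0$ ($M = \left(-21 - 50\right) \left(3 - 3\right) 4 = - 71 \cdot 0 \cdot 4 = \left(-71\right) 0 = 0$)
$\sqrt{M + C} = \sqrt{0 - 2566} = \sqrt{-2566} = i \sqrt{2566}$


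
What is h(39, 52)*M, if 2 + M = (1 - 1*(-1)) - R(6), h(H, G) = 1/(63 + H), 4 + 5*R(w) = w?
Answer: -1/255 ≈ -0.0039216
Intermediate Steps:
R(w) = -⅘ + w/5
M = -⅖ (M = -2 + ((1 - 1*(-1)) - (-⅘ + (⅕)*6)) = -2 + ((1 + 1) - (-⅘ + 6/5)) = -2 + (2 - 1*⅖) = -2 + (2 - ⅖) = -2 + 8/5 = -⅖ ≈ -0.40000)
h(39, 52)*M = -⅖/(63 + 39) = -⅖/102 = (1/102)*(-⅖) = -1/255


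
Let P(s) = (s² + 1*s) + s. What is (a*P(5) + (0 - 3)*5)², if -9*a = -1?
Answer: 10000/81 ≈ 123.46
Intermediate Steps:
a = ⅑ (a = -⅑*(-1) = ⅑ ≈ 0.11111)
P(s) = s² + 2*s (P(s) = (s² + s) + s = (s + s²) + s = s² + 2*s)
(a*P(5) + (0 - 3)*5)² = ((5*(2 + 5))/9 + (0 - 3)*5)² = ((5*7)/9 - 3*5)² = ((⅑)*35 - 15)² = (35/9 - 15)² = (-100/9)² = 10000/81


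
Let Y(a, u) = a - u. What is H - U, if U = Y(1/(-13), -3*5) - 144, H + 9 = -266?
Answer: -1897/13 ≈ -145.92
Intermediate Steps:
H = -275 (H = -9 - 266 = -275)
U = -1678/13 (U = (1/(-13) - (-3)*5) - 144 = (-1/13 - 1*(-15)) - 144 = (-1/13 + 15) - 144 = 194/13 - 144 = -1678/13 ≈ -129.08)
H - U = -275 - 1*(-1678/13) = -275 + 1678/13 = -1897/13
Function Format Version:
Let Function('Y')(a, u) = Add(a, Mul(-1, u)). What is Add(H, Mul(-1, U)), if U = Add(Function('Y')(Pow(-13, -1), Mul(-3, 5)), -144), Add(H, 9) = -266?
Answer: Rational(-1897, 13) ≈ -145.92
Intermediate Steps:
H = -275 (H = Add(-9, -266) = -275)
U = Rational(-1678, 13) (U = Add(Add(Pow(-13, -1), Mul(-1, Mul(-3, 5))), -144) = Add(Add(Rational(-1, 13), Mul(-1, -15)), -144) = Add(Add(Rational(-1, 13), 15), -144) = Add(Rational(194, 13), -144) = Rational(-1678, 13) ≈ -129.08)
Add(H, Mul(-1, U)) = Add(-275, Mul(-1, Rational(-1678, 13))) = Add(-275, Rational(1678, 13)) = Rational(-1897, 13)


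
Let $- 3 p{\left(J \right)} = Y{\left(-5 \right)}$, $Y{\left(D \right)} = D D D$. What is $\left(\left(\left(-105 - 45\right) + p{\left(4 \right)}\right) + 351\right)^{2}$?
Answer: $\frac{529984}{9} \approx 58887.0$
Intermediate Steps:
$Y{\left(D \right)} = D^{3}$ ($Y{\left(D \right)} = D D^{2} = D^{3}$)
$p{\left(J \right)} = \frac{125}{3}$ ($p{\left(J \right)} = - \frac{\left(-5\right)^{3}}{3} = \left(- \frac{1}{3}\right) \left(-125\right) = \frac{125}{3}$)
$\left(\left(\left(-105 - 45\right) + p{\left(4 \right)}\right) + 351\right)^{2} = \left(\left(\left(-105 - 45\right) + \frac{125}{3}\right) + 351\right)^{2} = \left(\left(-150 + \frac{125}{3}\right) + 351\right)^{2} = \left(- \frac{325}{3} + 351\right)^{2} = \left(\frac{728}{3}\right)^{2} = \frac{529984}{9}$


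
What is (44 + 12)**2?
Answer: 3136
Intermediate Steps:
(44 + 12)**2 = 56**2 = 3136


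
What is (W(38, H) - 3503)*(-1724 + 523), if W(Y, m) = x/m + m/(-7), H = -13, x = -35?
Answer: 382349159/91 ≈ 4.2016e+6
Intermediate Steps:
W(Y, m) = -35/m - m/7 (W(Y, m) = -35/m + m/(-7) = -35/m + m*(-⅐) = -35/m - m/7)
(W(38, H) - 3503)*(-1724 + 523) = ((-35/(-13) - ⅐*(-13)) - 3503)*(-1724 + 523) = ((-35*(-1/13) + 13/7) - 3503)*(-1201) = ((35/13 + 13/7) - 3503)*(-1201) = (414/91 - 3503)*(-1201) = -318359/91*(-1201) = 382349159/91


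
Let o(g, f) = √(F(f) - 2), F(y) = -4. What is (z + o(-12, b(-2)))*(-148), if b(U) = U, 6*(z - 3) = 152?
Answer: -12580/3 - 148*I*√6 ≈ -4193.3 - 362.52*I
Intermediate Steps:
z = 85/3 (z = 3 + (⅙)*152 = 3 + 76/3 = 85/3 ≈ 28.333)
o(g, f) = I*√6 (o(g, f) = √(-4 - 2) = √(-6) = I*√6)
(z + o(-12, b(-2)))*(-148) = (85/3 + I*√6)*(-148) = -12580/3 - 148*I*√6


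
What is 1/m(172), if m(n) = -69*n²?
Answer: -1/2041296 ≈ -4.8988e-7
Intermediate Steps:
1/m(172) = 1/(-69*172²) = 1/(-69*29584) = 1/(-2041296) = -1/2041296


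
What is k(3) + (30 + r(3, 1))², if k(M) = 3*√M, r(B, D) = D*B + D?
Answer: 1156 + 3*√3 ≈ 1161.2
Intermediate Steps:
r(B, D) = D + B*D (r(B, D) = B*D + D = D + B*D)
k(3) + (30 + r(3, 1))² = 3*√3 + (30 + 1*(1 + 3))² = 3*√3 + (30 + 1*4)² = 3*√3 + (30 + 4)² = 3*√3 + 34² = 3*√3 + 1156 = 1156 + 3*√3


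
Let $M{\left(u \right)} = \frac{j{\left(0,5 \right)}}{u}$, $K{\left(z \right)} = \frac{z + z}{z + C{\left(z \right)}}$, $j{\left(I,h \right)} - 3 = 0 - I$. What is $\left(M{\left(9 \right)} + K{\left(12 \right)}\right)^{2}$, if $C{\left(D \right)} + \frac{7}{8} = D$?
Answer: $\frac{579121}{308025} \approx 1.8801$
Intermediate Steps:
$C{\left(D \right)} = - \frac{7}{8} + D$
$j{\left(I,h \right)} = 3 - I$ ($j{\left(I,h \right)} = 3 + \left(0 - I\right) = 3 - I$)
$K{\left(z \right)} = \frac{2 z}{- \frac{7}{8} + 2 z}$ ($K{\left(z \right)} = \frac{z + z}{z + \left(- \frac{7}{8} + z\right)} = \frac{2 z}{- \frac{7}{8} + 2 z}$)
$M{\left(u \right)} = \frac{3}{u}$ ($M{\left(u \right)} = \frac{3 - 0}{u} = \frac{3 + 0}{u} = \frac{3}{u}$)
$\left(M{\left(9 \right)} + K{\left(12 \right)}\right)^{2} = \left(\frac{3}{9} + 16 \cdot 12 \frac{1}{-7 + 16 \cdot 12}\right)^{2} = \left(3 \cdot \frac{1}{9} + 16 \cdot 12 \frac{1}{-7 + 192}\right)^{2} = \left(\frac{1}{3} + 16 \cdot 12 \cdot \frac{1}{185}\right)^{2} = \left(\frac{1}{3} + \frac{192}{185}\right)^{2} = \left(\frac{761}{555}\right)^{2} = \frac{579121}{308025}$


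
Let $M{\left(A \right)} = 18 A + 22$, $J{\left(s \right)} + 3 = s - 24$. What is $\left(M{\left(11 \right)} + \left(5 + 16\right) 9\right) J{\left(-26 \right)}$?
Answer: $-21677$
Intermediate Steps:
$J{\left(s \right)} = -27 + s$ ($J{\left(s \right)} = -3 + \left(s - 24\right) = -3 + \left(-24 + s\right) = -27 + s$)
$M{\left(A \right)} = 22 + 18 A$
$\left(M{\left(11 \right)} + \left(5 + 16\right) 9\right) J{\left(-26 \right)} = \left(\left(22 + 18 \cdot 11\right) + \left(5 + 16\right) 9\right) \left(-27 - 26\right) = \left(\left(22 + 198\right) + 21 \cdot 9\right) \left(-53\right) = \left(220 + 189\right) \left(-53\right) = 409 \left(-53\right) = -21677$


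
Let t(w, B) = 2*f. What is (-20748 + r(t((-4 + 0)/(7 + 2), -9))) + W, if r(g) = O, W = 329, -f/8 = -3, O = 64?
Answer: -20355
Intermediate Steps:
f = 24 (f = -8*(-3) = 24)
t(w, B) = 48 (t(w, B) = 2*24 = 48)
r(g) = 64
(-20748 + r(t((-4 + 0)/(7 + 2), -9))) + W = (-20748 + 64) + 329 = -20684 + 329 = -20355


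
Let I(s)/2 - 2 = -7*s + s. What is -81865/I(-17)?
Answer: -81865/208 ≈ -393.58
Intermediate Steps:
I(s) = 4 - 12*s (I(s) = 4 + 2*(-7*s + s) = 4 + 2*(-6*s) = 4 - 12*s)
-81865/I(-17) = -81865/(4 - 12*(-17)) = -81865/(4 + 204) = -81865/208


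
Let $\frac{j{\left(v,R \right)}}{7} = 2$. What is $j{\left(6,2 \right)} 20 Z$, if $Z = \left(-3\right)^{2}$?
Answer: $2520$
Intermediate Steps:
$j{\left(v,R \right)} = 14$ ($j{\left(v,R \right)} = 7 \cdot 2 = 14$)
$Z = 9$
$j{\left(6,2 \right)} 20 Z = 14 \cdot 20 \cdot 9 = 280 \cdot 9 = 2520$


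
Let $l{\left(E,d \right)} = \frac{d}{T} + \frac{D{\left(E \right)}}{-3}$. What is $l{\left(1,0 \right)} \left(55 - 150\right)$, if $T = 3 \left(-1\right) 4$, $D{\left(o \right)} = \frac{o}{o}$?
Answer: $\frac{95}{3} \approx 31.667$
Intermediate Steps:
$D{\left(o \right)} = 1$
$T = -12$ ($T = \left(-3\right) 4 = -12$)
$l{\left(E,d \right)} = - \frac{1}{3} - \frac{d}{12}$ ($l{\left(E,d \right)} = \frac{d}{-12} + 1 \frac{1}{-3} = d \left(- \frac{1}{12}\right) + 1 \left(- \frac{1}{3}\right) = - \frac{d}{12} - \frac{1}{3} = - \frac{1}{3} - \frac{d}{12}$)
$l{\left(1,0 \right)} \left(55 - 150\right) = \left(- \frac{1}{3} - 0\right) \left(55 - 150\right) = \left(- \frac{1}{3} + 0\right) \left(-95\right) = \left(- \frac{1}{3}\right) \left(-95\right) = \frac{95}{3}$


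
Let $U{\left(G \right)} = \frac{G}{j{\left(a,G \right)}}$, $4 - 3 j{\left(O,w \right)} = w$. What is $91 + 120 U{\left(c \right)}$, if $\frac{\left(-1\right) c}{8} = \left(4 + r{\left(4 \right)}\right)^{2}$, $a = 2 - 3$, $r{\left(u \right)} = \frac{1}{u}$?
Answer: $- \frac{8557}{33} \approx -259.3$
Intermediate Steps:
$a = -1$ ($a = 2 - 3 = -1$)
$j{\left(O,w \right)} = \frac{4}{3} - \frac{w}{3}$
$c = - \frac{289}{2}$ ($c = - 8 \left(4 + \frac{1}{4}\right)^{2} = - 8 \left(\frac{17}{4}\right)^{2} = \left(-8\right) \frac{289}{16} = - \frac{289}{2} \approx -144.5$)
$U{\left(G \right)} = \frac{G}{\frac{4}{3} - \frac{G}{3}}$
$91 + 120 U{\left(c \right)} = 91 + 120 \left(\left(-3\right) \left(- \frac{289}{2}\right) \frac{1}{-4 - \frac{289}{2}}\right) = 91 + 120 \left(\left(-3\right) \left(- \frac{289}{2}\right) \frac{1}{- \frac{297}{2}}\right) = 91 + 120 \left(\left(-3\right) \left(- \frac{289}{2}\right) \left(- \frac{2}{297}\right)\right) = 91 + 120 \left(- \frac{289}{99}\right) = 91 - \frac{11560}{33} = - \frac{8557}{33}$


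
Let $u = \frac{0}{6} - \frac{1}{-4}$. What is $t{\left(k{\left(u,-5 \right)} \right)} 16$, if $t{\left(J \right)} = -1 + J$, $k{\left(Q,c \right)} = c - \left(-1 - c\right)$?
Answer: $-160$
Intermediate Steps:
$u = \frac{1}{4}$ ($u = 0 \cdot \frac{1}{6} - - \frac{1}{4} = 0 + \frac{1}{4} = \frac{1}{4} \approx 0.25$)
$k{\left(Q,c \right)} = 1 + 2 c$ ($k{\left(Q,c \right)} = c + \left(1 + c\right) = 1 + 2 c$)
$t{\left(k{\left(u,-5 \right)} \right)} 16 = \left(-1 + \left(1 + 2 \left(-5\right)\right)\right) 16 = \left(-1 + \left(1 - 10\right)\right) 16 = \left(-1 - 9\right) 16 = \left(-10\right) 16 = -160$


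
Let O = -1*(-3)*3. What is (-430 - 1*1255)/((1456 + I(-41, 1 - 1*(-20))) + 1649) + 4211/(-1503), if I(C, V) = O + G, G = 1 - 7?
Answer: -5206781/1557108 ≈ -3.3439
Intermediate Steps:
G = -6
O = 9 (O = 3*3 = 9)
I(C, V) = 3 (I(C, V) = 9 - 6 = 3)
(-430 - 1*1255)/((1456 + I(-41, 1 - 1*(-20))) + 1649) + 4211/(-1503) = (-430 - 1*1255)/((1456 + 3) + 1649) + 4211/(-1503) = (-430 - 1255)/(1459 + 1649) + 4211*(-1/1503) = -1685/3108 - 4211/1503 = -5206781/1557108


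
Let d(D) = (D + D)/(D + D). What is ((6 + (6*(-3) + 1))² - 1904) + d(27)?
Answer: -1782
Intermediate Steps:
d(D) = 1 (d(D) = (2*D)/((2*D)) = (2*D)*(1/(2*D)) = 1)
((6 + (6*(-3) + 1))² - 1904) + d(27) = ((6 + (6*(-3) + 1))² - 1904) + 1 = ((6 + (-18 + 1))² - 1904) + 1 = ((6 - 17)² - 1904) + 1 = ((-11)² - 1904) + 1 = (121 - 1904) + 1 = -1783 + 1 = -1782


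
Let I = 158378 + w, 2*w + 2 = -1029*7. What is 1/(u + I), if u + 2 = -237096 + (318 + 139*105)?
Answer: -2/134819 ≈ -1.4835e-5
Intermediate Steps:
w = -7205/2 (w = -1 + (-1029*7)/2 = -1 + (½)*(-7203) = -1 - 7203/2 = -7205/2 ≈ -3602.5)
I = 309551/2 (I = 158378 - 7205/2 = 309551/2 ≈ 1.5478e+5)
u = -222185 (u = -2 + (-237096 + (318 + 139*105)) = -2 + (-237096 + (318 + 14595)) = -2 + (-237096 + 14913) = -2 - 222183 = -222185)
1/(u + I) = 1/(-222185 + 309551/2) = 1/(-134819/2) = -2/134819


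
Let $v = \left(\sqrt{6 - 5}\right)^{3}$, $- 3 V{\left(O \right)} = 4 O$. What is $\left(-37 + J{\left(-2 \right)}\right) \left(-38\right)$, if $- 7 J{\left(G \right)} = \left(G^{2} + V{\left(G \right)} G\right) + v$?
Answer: $\frac{29488}{21} \approx 1404.2$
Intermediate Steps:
$V{\left(O \right)} = - \frac{4 O}{3}$
$v = 1$ ($v = \left(\sqrt{1}\right)^{3} = 1^{3} = 1$)
$J{\left(G \right)} = - \frac{1}{7} + \frac{G^{2}}{21}$ ($J{\left(G \right)} = - \frac{\left(G^{2} + - \frac{4 G}{3} G\right) + 1}{7} = - \frac{\left(G^{2} - \frac{4 G^{2}}{3}\right) + 1}{7} = - \frac{- \frac{G^{2}}{3} + 1}{7} = - \frac{1 - \frac{G^{2}}{3}}{7} = - \frac{1}{7} + \frac{G^{2}}{21}$)
$\left(-37 + J{\left(-2 \right)}\right) \left(-38\right) = \left(-37 - \left(\frac{1}{7} - \frac{\left(-2\right)^{2}}{21}\right)\right) \left(-38\right) = \left(-37 + \left(- \frac{1}{7} + \frac{1}{21} \cdot 4\right)\right) \left(-38\right) = \left(-37 + \left(- \frac{1}{7} + \frac{4}{21}\right)\right) \left(-38\right) = \left(-37 + \frac{1}{21}\right) \left(-38\right) = \left(- \frac{776}{21}\right) \left(-38\right) = \frac{29488}{21}$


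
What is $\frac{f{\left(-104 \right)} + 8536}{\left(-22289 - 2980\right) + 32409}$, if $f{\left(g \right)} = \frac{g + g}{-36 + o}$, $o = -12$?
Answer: $\frac{25621}{21420} \approx 1.1961$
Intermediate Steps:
$f{\left(g \right)} = - \frac{g}{24}$ ($f{\left(g \right)} = \frac{g + g}{-36 - 12} = \frac{2 g}{-48} = 2 g \left(- \frac{1}{48}\right) = - \frac{g}{24}$)
$\frac{f{\left(-104 \right)} + 8536}{\left(-22289 - 2980\right) + 32409} = \frac{\left(- \frac{1}{24}\right) \left(-104\right) + 8536}{\left(-22289 - 2980\right) + 32409} = \frac{\frac{13}{3} + 8536}{-25269 + 32409} = \frac{25621}{3 \cdot 7140} = \frac{25621}{3} \cdot \frac{1}{7140} = \frac{25621}{21420}$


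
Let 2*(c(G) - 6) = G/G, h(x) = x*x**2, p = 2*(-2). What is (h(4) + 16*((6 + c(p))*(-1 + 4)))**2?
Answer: 440896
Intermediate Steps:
p = -4
h(x) = x**3
c(G) = 13/2 (c(G) = 6 + (G/G)/2 = 6 + (1/2)*1 = 6 + 1/2 = 13/2)
(h(4) + 16*((6 + c(p))*(-1 + 4)))**2 = (4**3 + 16*((6 + 13/2)*(-1 + 4)))**2 = (64 + 16*((25/2)*3))**2 = (64 + 16*(75/2))**2 = (64 + 600)**2 = 664**2 = 440896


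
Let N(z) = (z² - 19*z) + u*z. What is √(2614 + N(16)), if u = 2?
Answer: √2598 ≈ 50.971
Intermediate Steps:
N(z) = z² - 17*z (N(z) = (z² - 19*z) + 2*z = z² - 17*z)
√(2614 + N(16)) = √(2614 + 16*(-17 + 16)) = √(2614 + 16*(-1)) = √(2614 - 16) = √2598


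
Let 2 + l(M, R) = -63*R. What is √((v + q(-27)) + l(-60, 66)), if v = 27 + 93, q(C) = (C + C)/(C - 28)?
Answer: I*√12218030/55 ≈ 63.553*I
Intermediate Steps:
q(C) = 2*C/(-28 + C) (q(C) = (2*C)/(-28 + C) = 2*C/(-28 + C))
l(M, R) = -2 - 63*R
v = 120
√((v + q(-27)) + l(-60, 66)) = √((120 + 2*(-27)/(-28 - 27)) + (-2 - 63*66)) = √((120 + 2*(-27)/(-55)) + (-2 - 4158)) = √((120 + 2*(-27)*(-1/55)) - 4160) = √((120 + 54/55) - 4160) = √(6654/55 - 4160) = √(-222146/55) = I*√12218030/55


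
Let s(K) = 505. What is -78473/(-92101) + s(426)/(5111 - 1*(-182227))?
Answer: 14747485879/17254017138 ≈ 0.85473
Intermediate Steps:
-78473/(-92101) + s(426)/(5111 - 1*(-182227)) = -78473/(-92101) + 505/(5111 - 1*(-182227)) = -78473*(-1/92101) + 505/(5111 + 182227) = 78473/92101 + 505/187338 = 14747485879/17254017138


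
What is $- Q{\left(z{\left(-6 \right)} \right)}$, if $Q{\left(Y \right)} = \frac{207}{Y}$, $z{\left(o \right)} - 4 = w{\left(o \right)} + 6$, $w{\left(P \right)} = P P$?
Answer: $- \frac{9}{2} \approx -4.5$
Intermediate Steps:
$w{\left(P \right)} = P^{2}$
$z{\left(o \right)} = 10 + o^{2}$ ($z{\left(o \right)} = 4 + \left(o^{2} + 6\right) = 4 + \left(6 + o^{2}\right) = 10 + o^{2}$)
$- Q{\left(z{\left(-6 \right)} \right)} = - \frac{207}{10 + \left(-6\right)^{2}} = - \frac{207}{10 + 36} = - \frac{207}{46} = \left(-1\right) \frac{9}{2} = - \frac{9}{2}$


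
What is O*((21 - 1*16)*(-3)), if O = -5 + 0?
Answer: 75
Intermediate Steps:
O = -5
O*((21 - 1*16)*(-3)) = -5*(21 - 1*16)*(-3) = -5*(21 - 16)*(-3) = -25*(-3) = -5*(-15) = 75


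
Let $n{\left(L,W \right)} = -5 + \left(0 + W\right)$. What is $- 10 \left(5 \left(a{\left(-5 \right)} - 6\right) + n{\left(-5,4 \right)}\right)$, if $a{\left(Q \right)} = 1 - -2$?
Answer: $160$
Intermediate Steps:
$n{\left(L,W \right)} = -5 + W$
$a{\left(Q \right)} = 3$ ($a{\left(Q \right)} = 1 + 2 = 3$)
$- 10 \left(5 \left(a{\left(-5 \right)} - 6\right) + n{\left(-5,4 \right)}\right) = - 10 \left(5 \left(3 - 6\right) + \left(-5 + 4\right)\right) = - 10 \left(5 \left(3 - 6\right) - 1\right) = - 10 \left(5 \left(-3\right) - 1\right) = - 10 \left(-15 - 1\right) = \left(-10\right) \left(-16\right) = 160$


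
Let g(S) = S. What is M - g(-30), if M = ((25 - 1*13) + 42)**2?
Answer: 2946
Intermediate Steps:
M = 2916 (M = ((25 - 13) + 42)**2 = (12 + 42)**2 = 54**2 = 2916)
M - g(-30) = 2916 - 1*(-30) = 2916 + 30 = 2946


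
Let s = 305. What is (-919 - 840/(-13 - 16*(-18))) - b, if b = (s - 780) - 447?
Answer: -3/55 ≈ -0.054545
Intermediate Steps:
b = -922 (b = (305 - 780) - 447 = -475 - 447 = -922)
(-919 - 840/(-13 - 16*(-18))) - b = (-919 - 840/(-13 - 16*(-18))) - 1*(-922) = (-919 - 840/(-13 + 288)) + 922 = (-919 - 840/275) + 922 = (-919 - 840*1/275) + 922 = (-919 - 168/55) + 922 = -50713/55 + 922 = -3/55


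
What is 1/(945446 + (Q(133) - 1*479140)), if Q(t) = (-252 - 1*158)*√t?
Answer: 233153/108709464168 + 205*√133/108709464168 ≈ 2.1665e-6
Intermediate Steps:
Q(t) = -410*√t (Q(t) = (-252 - 158)*√t = -410*√t)
1/(945446 + (Q(133) - 1*479140)) = 1/(945446 + (-410*√133 - 1*479140)) = 1/(945446 + (-410*√133 - 479140)) = 1/(945446 + (-479140 - 410*√133)) = 1/(466306 - 410*√133)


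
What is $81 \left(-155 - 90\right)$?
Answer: $-19845$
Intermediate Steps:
$81 \left(-155 - 90\right) = 81 \left(-245\right) = -19845$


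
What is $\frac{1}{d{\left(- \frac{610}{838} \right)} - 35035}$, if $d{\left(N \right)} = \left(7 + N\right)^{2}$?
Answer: $- \frac{175561}{6143873251} \approx -2.8575 \cdot 10^{-5}$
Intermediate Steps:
$\frac{1}{d{\left(- \frac{610}{838} \right)} - 35035} = \frac{1}{\left(7 - \frac{610}{838}\right)^{2} - 35035} = \frac{1}{\left(7 - \frac{305}{419}\right)^{2} - 35035} = \frac{1}{\left(\frac{2628}{419}\right)^{2} - 35035} = \frac{1}{\frac{6906384}{175561} - 35035} = \frac{1}{- \frac{6143873251}{175561}} = - \frac{175561}{6143873251}$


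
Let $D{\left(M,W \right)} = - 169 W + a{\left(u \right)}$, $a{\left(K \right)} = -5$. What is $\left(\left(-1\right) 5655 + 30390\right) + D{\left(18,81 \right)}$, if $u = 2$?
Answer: $11041$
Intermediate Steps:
$D{\left(M,W \right)} = -5 - 169 W$ ($D{\left(M,W \right)} = - 169 W - 5 = -5 - 169 W$)
$\left(\left(-1\right) 5655 + 30390\right) + D{\left(18,81 \right)} = \left(\left(-1\right) 5655 + 30390\right) - 13694 = \left(-5655 + 30390\right) - 13694 = 24735 - 13694 = 11041$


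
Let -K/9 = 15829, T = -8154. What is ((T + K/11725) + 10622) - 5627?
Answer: -37181736/11725 ≈ -3171.1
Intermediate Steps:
K = -142461 (K = -9*15829 = -142461)
((T + K/11725) + 10622) - 5627 = ((-8154 - 142461/11725) + 10622) - 5627 = (-95748111/11725 + 10622) - 5627 = 28794839/11725 - 5627 = -37181736/11725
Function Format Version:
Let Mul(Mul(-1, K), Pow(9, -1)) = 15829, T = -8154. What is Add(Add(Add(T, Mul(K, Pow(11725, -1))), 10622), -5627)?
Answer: Rational(-37181736, 11725) ≈ -3171.1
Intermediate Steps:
K = -142461 (K = Mul(-9, 15829) = -142461)
Add(Add(Add(T, Mul(K, Pow(11725, -1))), 10622), -5627) = Add(Add(Add(-8154, Mul(-142461, Pow(11725, -1))), 10622), -5627) = Add(Add(Add(-8154, Mul(-142461, Rational(1, 11725))), 10622), -5627) = Add(Add(Add(-8154, Rational(-142461, 11725)), 10622), -5627) = Add(Add(Rational(-95748111, 11725), 10622), -5627) = Add(Rational(28794839, 11725), -5627) = Rational(-37181736, 11725)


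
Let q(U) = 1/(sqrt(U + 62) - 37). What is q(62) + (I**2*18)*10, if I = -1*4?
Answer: 3585563/1245 - 2*sqrt(31)/1245 ≈ 2880.0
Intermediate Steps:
I = -4
q(U) = 1/(-37 + sqrt(62 + U)) (q(U) = 1/(sqrt(62 + U) - 37) = 1/(-37 + sqrt(62 + U)))
q(62) + (I**2*18)*10 = 1/(-37 + sqrt(62 + 62)) + ((-4)**2*18)*10 = 1/(-37 + sqrt(124)) + (16*18)*10 = 1/(-37 + 2*sqrt(31)) + 288*10 = 1/(-37 + 2*sqrt(31)) + 2880 = 2880 + 1/(-37 + 2*sqrt(31))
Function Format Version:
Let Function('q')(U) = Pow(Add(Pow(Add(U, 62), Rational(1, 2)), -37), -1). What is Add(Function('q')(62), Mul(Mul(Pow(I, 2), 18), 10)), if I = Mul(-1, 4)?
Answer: Add(Rational(3585563, 1245), Mul(Rational(-2, 1245), Pow(31, Rational(1, 2)))) ≈ 2880.0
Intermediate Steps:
I = -4
Function('q')(U) = Pow(Add(-37, Pow(Add(62, U), Rational(1, 2))), -1) (Function('q')(U) = Pow(Add(Pow(Add(62, U), Rational(1, 2)), -37), -1) = Pow(Add(-37, Pow(Add(62, U), Rational(1, 2))), -1))
Add(Function('q')(62), Mul(Mul(Pow(I, 2), 18), 10)) = Add(Pow(Add(-37, Pow(Add(62, 62), Rational(1, 2))), -1), Mul(Mul(Pow(-4, 2), 18), 10)) = Add(Pow(Add(-37, Pow(124, Rational(1, 2))), -1), Mul(Mul(16, 18), 10)) = Add(Pow(Add(-37, Mul(2, Pow(31, Rational(1, 2)))), -1), Mul(288, 10)) = Add(Pow(Add(-37, Mul(2, Pow(31, Rational(1, 2)))), -1), 2880) = Add(2880, Pow(Add(-37, Mul(2, Pow(31, Rational(1, 2)))), -1))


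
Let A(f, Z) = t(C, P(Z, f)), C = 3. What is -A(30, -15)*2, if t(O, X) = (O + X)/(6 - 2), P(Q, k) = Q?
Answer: 6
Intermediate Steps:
t(O, X) = O/4 + X/4 (t(O, X) = (O + X)/4 = (O + X)*(1/4) = O/4 + X/4)
A(f, Z) = 3/4 + Z/4 (A(f, Z) = (1/4)*3 + Z/4 = 3/4 + Z/4)
-A(30, -15)*2 = -(3/4 + (1/4)*(-15))*2 = -(3/4 - 15/4)*2 = -(-3)*2 = -1*(-6) = 6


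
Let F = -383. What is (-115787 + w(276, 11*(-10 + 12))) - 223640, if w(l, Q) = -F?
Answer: -339044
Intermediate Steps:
w(l, Q) = 383 (w(l, Q) = -1*(-383) = 383)
(-115787 + w(276, 11*(-10 + 12))) - 223640 = (-115787 + 383) - 223640 = -115404 - 223640 = -339044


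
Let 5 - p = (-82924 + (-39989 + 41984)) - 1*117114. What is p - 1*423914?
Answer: -225866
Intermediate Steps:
p = 198048 (p = 5 - ((-82924 + (-39989 + 41984)) - 1*117114) = 5 - ((-82924 + 1995) - 117114) = 5 - (-80929 - 117114) = 5 - 1*(-198043) = 5 + 198043 = 198048)
p - 1*423914 = 198048 - 1*423914 = 198048 - 423914 = -225866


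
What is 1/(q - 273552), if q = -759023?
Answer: -1/1032575 ≈ -9.6845e-7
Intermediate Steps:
1/(q - 273552) = 1/(-759023 - 273552) = 1/(-1032575) = -1/1032575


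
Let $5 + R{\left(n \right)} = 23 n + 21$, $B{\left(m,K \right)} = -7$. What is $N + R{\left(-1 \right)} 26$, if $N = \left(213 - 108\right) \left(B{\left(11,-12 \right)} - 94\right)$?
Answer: $-10787$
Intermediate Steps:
$R{\left(n \right)} = 16 + 23 n$ ($R{\left(n \right)} = -5 + \left(23 n + 21\right) = -5 + \left(21 + 23 n\right) = 16 + 23 n$)
$N = -10605$ ($N = \left(213 - 108\right) \left(-7 - 94\right) = 105 \left(-101\right) = -10605$)
$N + R{\left(-1 \right)} 26 = -10605 + \left(16 + 23 \left(-1\right)\right) 26 = -10605 + \left(16 - 23\right) 26 = -10605 - 182 = -10787$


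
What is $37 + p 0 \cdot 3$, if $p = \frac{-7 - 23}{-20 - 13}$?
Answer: $37$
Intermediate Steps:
$p = \frac{10}{11}$ ($p = - \frac{30}{-33} = \left(-30\right) \left(- \frac{1}{33}\right) = \frac{10}{11} \approx 0.90909$)
$37 + p 0 \cdot 3 = 37 + \frac{10 \cdot 0 \cdot 3}{11} = 37 + \frac{10}{11} \cdot 0 = 37 + 0 = 37$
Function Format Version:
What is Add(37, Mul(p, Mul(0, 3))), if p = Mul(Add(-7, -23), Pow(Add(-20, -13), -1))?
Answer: 37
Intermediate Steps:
p = Rational(10, 11) (p = Mul(-30, Pow(-33, -1)) = Mul(-30, Rational(-1, 33)) = Rational(10, 11) ≈ 0.90909)
Add(37, Mul(p, Mul(0, 3))) = Add(37, Mul(Rational(10, 11), Mul(0, 3))) = Add(37, Mul(Rational(10, 11), 0)) = Add(37, 0) = 37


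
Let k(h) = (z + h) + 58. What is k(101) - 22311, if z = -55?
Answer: -22207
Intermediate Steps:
k(h) = 3 + h (k(h) = (-55 + h) + 58 = 3 + h)
k(101) - 22311 = (3 + 101) - 22311 = 104 - 22311 = -22207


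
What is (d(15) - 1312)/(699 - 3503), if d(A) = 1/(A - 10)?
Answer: 6559/14020 ≈ 0.46783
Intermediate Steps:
d(A) = 1/(-10 + A)
(d(15) - 1312)/(699 - 3503) = (1/(-10 + 15) - 1312)/(699 - 3503) = (1/5 - 1312)/(-2804) = (⅕ - 1312)*(-1/2804) = -6559/5*(-1/2804) = 6559/14020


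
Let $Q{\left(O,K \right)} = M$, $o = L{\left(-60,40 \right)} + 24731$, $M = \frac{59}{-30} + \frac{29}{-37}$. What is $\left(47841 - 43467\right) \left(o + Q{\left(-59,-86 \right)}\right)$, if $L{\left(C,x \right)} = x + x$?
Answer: $\frac{20074587453}{185} \approx 1.0851 \cdot 10^{8}$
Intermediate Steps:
$L{\left(C,x \right)} = 2 x$
$M = - \frac{3053}{1110}$ ($M = 59 \left(- \frac{1}{30}\right) + 29 \left(- \frac{1}{37}\right) = - \frac{59}{30} - \frac{29}{37} = - \frac{3053}{1110} \approx -2.7505$)
$o = 24811$ ($o = 2 \cdot 40 + 24731 = 80 + 24731 = 24811$)
$Q{\left(O,K \right)} = - \frac{3053}{1110}$
$\left(47841 - 43467\right) \left(o + Q{\left(-59,-86 \right)}\right) = \left(47841 - 43467\right) \left(24811 - \frac{3053}{1110}\right) = 4374 \cdot \frac{27537157}{1110} = \frac{20074587453}{185}$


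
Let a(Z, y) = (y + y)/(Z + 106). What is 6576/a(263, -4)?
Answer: -303318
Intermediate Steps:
a(Z, y) = 2*y/(106 + Z) (a(Z, y) = (2*y)/(106 + Z) = 2*y/(106 + Z))
6576/a(263, -4) = 6576/((2*(-4)/(106 + 263))) = 6576/((2*(-4)/369)) = 6576/((2*(-4)*(1/369))) = 6576/(-8/369) = 6576*(-369/8) = -303318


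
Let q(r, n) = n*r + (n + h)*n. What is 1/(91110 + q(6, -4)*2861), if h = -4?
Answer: 1/113998 ≈ 8.7721e-6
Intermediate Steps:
q(r, n) = n*r + n*(-4 + n) (q(r, n) = n*r + (n - 4)*n = n*r + (-4 + n)*n = n*r + n*(-4 + n))
1/(91110 + q(6, -4)*2861) = 1/(91110 - 4*(-4 - 4 + 6)*2861) = 1/(91110 - 4*(-2)*2861) = 1/(91110 + 8*2861) = 1/(91110 + 22888) = 1/113998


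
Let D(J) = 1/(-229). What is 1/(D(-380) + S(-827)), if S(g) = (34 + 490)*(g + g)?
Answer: -229/198473385 ≈ -1.1538e-6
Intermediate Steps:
D(J) = -1/229
S(g) = 1048*g (S(g) = 524*(2*g) = 1048*g)
1/(D(-380) + S(-827)) = 1/(-1/229 + 1048*(-827)) = 1/(-1/229 - 866696) = 1/(-198473385/229) = -229/198473385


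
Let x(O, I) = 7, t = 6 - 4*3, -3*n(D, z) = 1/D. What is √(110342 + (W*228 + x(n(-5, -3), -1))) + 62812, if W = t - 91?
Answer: 62812 + √88233 ≈ 63109.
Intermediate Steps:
n(D, z) = -1/(3*D)
t = -6 (t = 6 - 12 = -6)
W = -97 (W = -6 - 91 = -97)
√(110342 + (W*228 + x(n(-5, -3), -1))) + 62812 = √(110342 + (-97*228 + 7)) + 62812 = √(110342 + (-22116 + 7)) + 62812 = √(110342 - 22109) + 62812 = √88233 + 62812 = 62812 + √88233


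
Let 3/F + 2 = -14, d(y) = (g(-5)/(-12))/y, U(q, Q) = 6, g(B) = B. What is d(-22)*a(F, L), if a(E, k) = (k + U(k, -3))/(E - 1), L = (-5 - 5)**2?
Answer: 1060/627 ≈ 1.6906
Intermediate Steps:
d(y) = 5/(12*y) (d(y) = (-5/(-12))/y = (-5*(-1/12))/y = 5/(12*y))
F = -3/16 (F = 3/(-2 - 14) = 3/(-16) = 3*(-1/16) = -3/16 ≈ -0.18750)
L = 100 (L = (-10)**2 = 100)
a(E, k) = (6 + k)/(-1 + E) (a(E, k) = (k + 6)/(E - 1) = (6 + k)/(-1 + E))
d(-22)*a(F, L) = ((5/12)/(-22))*((6 + 100)/(-1 - 3/16)) = ((5/12)*(-1/22))*(106/(-19/16)) = -(-10)*106/627 = -5/264*(-1696/19) = 1060/627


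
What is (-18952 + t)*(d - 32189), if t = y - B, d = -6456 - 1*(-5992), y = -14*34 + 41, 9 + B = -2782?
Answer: 541909188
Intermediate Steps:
B = -2791 (B = -9 - 2782 = -2791)
y = -435 (y = -476 + 41 = -435)
d = -464 (d = -6456 + 5992 = -464)
t = 2356 (t = -435 - 1*(-2791) = -435 + 2791 = 2356)
(-18952 + t)*(d - 32189) = (-18952 + 2356)*(-464 - 32189) = -16596*(-32653) = 541909188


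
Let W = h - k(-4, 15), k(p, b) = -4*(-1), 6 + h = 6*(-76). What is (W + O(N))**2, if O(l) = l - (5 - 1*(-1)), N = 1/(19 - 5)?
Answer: 43652449/196 ≈ 2.2272e+5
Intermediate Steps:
h = -462 (h = -6 + 6*(-76) = -6 - 456 = -462)
k(p, b) = 4
N = 1/14 ≈ 0.071429
O(l) = -6 + l (O(l) = l - (5 + 1) = l - 1*6 = l - 6 = -6 + l)
W = -466 (W = -462 - 1*4 = -462 - 4 = -466)
(W + O(N))**2 = (-466 + (-6 + 1/14))**2 = (-466 - 83/14)**2 = (-6607/14)**2 = 43652449/196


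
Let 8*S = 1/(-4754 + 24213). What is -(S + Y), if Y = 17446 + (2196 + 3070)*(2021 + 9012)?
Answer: -9047224494529/155672 ≈ -5.8117e+7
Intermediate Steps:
Y = 58117224 (Y = 17446 + 5266*11033 = 17446 + 58099778 = 58117224)
S = 1/155672 (S = 1/(8*(-4754 + 24213)) = (⅛)/19459 = (⅛)*(1/19459) = 1/155672 ≈ 6.4238e-6)
-(S + Y) = -(1/155672 + 58117224) = -1*9047224494529/155672 = -9047224494529/155672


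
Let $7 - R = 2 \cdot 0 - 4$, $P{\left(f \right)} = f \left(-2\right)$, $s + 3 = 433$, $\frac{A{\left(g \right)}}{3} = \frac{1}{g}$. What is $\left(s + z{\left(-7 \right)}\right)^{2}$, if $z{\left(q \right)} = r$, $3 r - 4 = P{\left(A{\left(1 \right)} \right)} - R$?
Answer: $\frac{1630729}{9} \approx 1.8119 \cdot 10^{5}$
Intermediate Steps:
$A{\left(g \right)} = \frac{3}{g}$
$s = 430$ ($s = -3 + 433 = 430$)
$P{\left(f \right)} = - 2 f$
$R = 11$ ($R = 7 - \left(2 \cdot 0 - 4\right) = 7 - \left(0 - 4\right) = 7 - -4 = 7 + 4 = 11$)
$r = - \frac{13}{3}$ ($r = \frac{4}{3} + \frac{- 2 \cdot \frac{3}{1} - 11}{3} = \frac{4}{3} + \frac{- 2 \cdot 3 \cdot 1 - 11}{3} = \frac{4}{3} + \frac{\left(-2\right) 3 - 11}{3} = \frac{4}{3} + \frac{-6 - 11}{3} = \frac{4}{3} + \frac{1}{3} \left(-17\right) = \frac{4}{3} - \frac{17}{3} = - \frac{13}{3} \approx -4.3333$)
$z{\left(q \right)} = - \frac{13}{3}$
$\left(s + z{\left(-7 \right)}\right)^{2} = \left(430 - \frac{13}{3}\right)^{2} = \left(\frac{1277}{3}\right)^{2} = \frac{1630729}{9}$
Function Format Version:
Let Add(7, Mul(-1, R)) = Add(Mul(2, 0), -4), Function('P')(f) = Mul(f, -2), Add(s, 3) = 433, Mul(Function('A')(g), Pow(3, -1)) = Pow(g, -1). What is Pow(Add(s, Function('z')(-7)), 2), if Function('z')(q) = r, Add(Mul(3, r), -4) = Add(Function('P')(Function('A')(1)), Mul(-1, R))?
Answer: Rational(1630729, 9) ≈ 1.8119e+5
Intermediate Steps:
Function('A')(g) = Mul(3, Pow(g, -1))
s = 430 (s = Add(-3, 433) = 430)
Function('P')(f) = Mul(-2, f)
R = 11 (R = Add(7, Mul(-1, Add(Mul(2, 0), -4))) = Add(7, Mul(-1, Add(0, -4))) = Add(7, Mul(-1, -4)) = Add(7, 4) = 11)
r = Rational(-13, 3) (r = Add(Rational(4, 3), Mul(Rational(1, 3), Add(Mul(-2, Mul(3, Pow(1, -1))), Mul(-1, 11)))) = Add(Rational(4, 3), Mul(Rational(1, 3), Add(Mul(-2, Mul(3, 1)), -11))) = Add(Rational(4, 3), Mul(Rational(1, 3), Add(Mul(-2, 3), -11))) = Add(Rational(4, 3), Mul(Rational(1, 3), Add(-6, -11))) = Add(Rational(4, 3), Mul(Rational(1, 3), -17)) = Add(Rational(4, 3), Rational(-17, 3)) = Rational(-13, 3) ≈ -4.3333)
Function('z')(q) = Rational(-13, 3)
Pow(Add(s, Function('z')(-7)), 2) = Pow(Add(430, Rational(-13, 3)), 2) = Pow(Rational(1277, 3), 2) = Rational(1630729, 9)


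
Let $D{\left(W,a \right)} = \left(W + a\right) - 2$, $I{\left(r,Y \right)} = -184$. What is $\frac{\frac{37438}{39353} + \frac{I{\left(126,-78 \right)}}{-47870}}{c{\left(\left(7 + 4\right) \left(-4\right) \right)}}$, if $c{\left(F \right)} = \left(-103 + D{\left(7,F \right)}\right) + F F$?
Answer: $\frac{449849503}{844896907335} \approx 0.00053243$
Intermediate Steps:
$D{\left(W,a \right)} = -2 + W + a$
$c{\left(F \right)} = -98 + F + F^{2}$ ($c{\left(F \right)} = \left(-103 + \left(-2 + 7 + F\right)\right) + F F = \left(-103 + \left(5 + F\right)\right) + F^{2} = \left(-98 + F\right) + F^{2} = -98 + F + F^{2}$)
$\frac{\frac{37438}{39353} + \frac{I{\left(126,-78 \right)}}{-47870}}{c{\left(\left(7 + 4\right) \left(-4\right) \right)}} = \frac{\frac{37438}{39353} - \frac{184}{-47870}}{-98 + \left(7 + 4\right) \left(-4\right) + \left(\left(7 + 4\right) \left(-4\right)\right)^{2}} = \frac{37438 \cdot \frac{1}{39353} - - \frac{92}{23935}}{-98 + 11 \left(-4\right) + \left(11 \left(-4\right)\right)^{2}} = \frac{\frac{37438}{39353} + \frac{92}{23935}}{-98 - 44 + \left(-44\right)^{2}} = \frac{899699006}{941914055 \left(-98 - 44 + 1936\right)} = \frac{899699006}{941914055 \cdot 1794} = \frac{899699006}{941914055} \cdot \frac{1}{1794} = \frac{449849503}{844896907335}$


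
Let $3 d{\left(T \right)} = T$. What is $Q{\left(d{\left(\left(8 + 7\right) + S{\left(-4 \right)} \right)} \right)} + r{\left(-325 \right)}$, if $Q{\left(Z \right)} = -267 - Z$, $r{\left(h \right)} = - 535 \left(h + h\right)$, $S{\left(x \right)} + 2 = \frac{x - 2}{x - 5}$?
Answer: $\frac{3127306}{9} \approx 3.4748 \cdot 10^{5}$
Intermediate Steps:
$S{\left(x \right)} = -2 + \frac{-2 + x}{-5 + x}$ ($S{\left(x \right)} = -2 + \frac{x - 2}{x - 5} = -2 + \frac{-2 + x}{-5 + x}$)
$r{\left(h \right)} = - 1070 h$ ($r{\left(h \right)} = - 535 \cdot 2 h = - 1070 h$)
$d{\left(T \right)} = \frac{T}{3}$
$Q{\left(d{\left(\left(8 + 7\right) + S{\left(-4 \right)} \right)} \right)} + r{\left(-325 \right)} = \left(-267 - \frac{\left(8 + 7\right) + \frac{8 - -4}{-5 - 4}}{3}\right) - -347750 = \left(-267 - \frac{15 + \frac{8 + 4}{-9}}{3}\right) + 347750 = \left(-267 - \frac{15 - \frac{4}{3}}{3}\right) + 347750 = \left(-267 - \frac{1}{3} \cdot \frac{41}{3}\right) + 347750 = \left(-267 - \frac{41}{9}\right) + 347750 = - \frac{2444}{9} + 347750 = \frac{3127306}{9}$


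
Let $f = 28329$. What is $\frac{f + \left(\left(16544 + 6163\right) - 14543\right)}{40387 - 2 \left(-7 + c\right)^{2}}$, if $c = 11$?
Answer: $\frac{36493}{40355} \approx 0.9043$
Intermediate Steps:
$\frac{f + \left(\left(16544 + 6163\right) - 14543\right)}{40387 - 2 \left(-7 + c\right)^{2}} = \frac{28329 + \left(\left(16544 + 6163\right) - 14543\right)}{40387 - 2 \left(-7 + 11\right)^{2}} = \frac{28329 + \left(22707 - 14543\right)}{40387 - 2 \cdot 4^{2}} = \frac{28329 + 8164}{40387 - 32} = \frac{36493}{40387 - 32} = \frac{36493}{40355}$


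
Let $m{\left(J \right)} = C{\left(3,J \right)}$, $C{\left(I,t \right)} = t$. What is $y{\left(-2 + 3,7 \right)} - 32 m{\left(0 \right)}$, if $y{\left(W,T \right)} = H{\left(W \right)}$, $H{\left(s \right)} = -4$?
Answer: $-4$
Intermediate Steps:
$y{\left(W,T \right)} = -4$
$m{\left(J \right)} = J$
$y{\left(-2 + 3,7 \right)} - 32 m{\left(0 \right)} = -4 - 0 = -4 + 0 = -4$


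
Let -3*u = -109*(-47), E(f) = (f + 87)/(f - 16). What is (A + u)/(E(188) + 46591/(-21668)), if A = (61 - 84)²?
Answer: 1647288032/770607 ≈ 2137.6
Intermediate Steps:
E(f) = (87 + f)/(-16 + f)
A = 529 (A = (-23)² = 529)
u = -5123/3 (u = -(-109)*(-47)/3 = -⅓*5123 = -5123/3 ≈ -1707.7)
(A + u)/(E(188) + 46591/(-21668)) = (529 - 5123/3)/((87 + 188)/(-16 + 188) + 46591/(-21668)) = -3536/(3*(275/172 + 46591*(-1/21668))) = -3536/(3*((1/172)*275 - 46591/21668)) = -3536/(3*(275/172 - 46591/21668)) = -3536/(3*(-256869/465862)) = -3536/3*(-465862/256869) = 1647288032/770607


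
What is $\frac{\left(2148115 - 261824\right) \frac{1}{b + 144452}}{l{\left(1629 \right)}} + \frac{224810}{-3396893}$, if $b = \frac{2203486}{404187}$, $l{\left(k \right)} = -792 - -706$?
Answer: $- \frac{3718690137735580981}{17056998397172879980} \approx -0.21802$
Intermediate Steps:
$l{\left(k \right)} = -86$ ($l{\left(k \right)} = -792 + 706 = -86$)
$b = \frac{2203486}{404187}$ ($b = 2203486 \cdot \frac{1}{404187} = \frac{2203486}{404187} \approx 5.4517$)
$\frac{\left(2148115 - 261824\right) \frac{1}{b + 144452}}{l{\left(1629 \right)}} + \frac{224810}{-3396893} = \frac{\left(2148115 - 261824\right) \frac{1}{\frac{2203486}{404187} + 144452}}{-86} + \frac{224810}{-3396893} = \frac{1886291}{\frac{58387824010}{404187}} \left(- \frac{1}{86}\right) + 224810 \left(- \frac{1}{3396893}\right) = 1886291 \cdot \frac{404187}{58387824010} \left(- \frac{1}{86}\right) - \frac{224810}{3396893} = \frac{762414300417}{58387824010} \left(- \frac{1}{86}\right) - \frac{224810}{3396893} = - \frac{762414300417}{5021352864860} - \frac{224810}{3396893} = - \frac{3718690137735580981}{17056998397172879980}$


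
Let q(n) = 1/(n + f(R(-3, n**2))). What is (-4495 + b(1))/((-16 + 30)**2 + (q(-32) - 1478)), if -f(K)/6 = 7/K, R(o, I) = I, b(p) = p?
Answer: 12287345/3505287 ≈ 3.5054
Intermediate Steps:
f(K) = -42/K
q(n) = 1/(n - 42/n**2)
(-4495 + b(1))/((-16 + 30)**2 + (q(-32) - 1478)) = (-4495 + 1)/((-16 + 30)**2 + ((-32)**2/(-42 + (-32)**3) - 1478)) = -4494/(14**2 + (1024/(-42 - 32768) - 1478)) = -4494/(196 + (1024/(-32810) - 1478)) = -4494/(196 + (1024*(-1/32810) - 1478)) = -4494/(196 + (-512/16405 - 1478)) = -4494/(196 - 24247102/16405) = -4494/(-21031722/16405) = -4494*(-16405/21031722) = 12287345/3505287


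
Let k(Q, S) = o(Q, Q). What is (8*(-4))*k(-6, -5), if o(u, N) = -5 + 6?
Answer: -32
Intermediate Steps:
o(u, N) = 1
k(Q, S) = 1
(8*(-4))*k(-6, -5) = (8*(-4))*1 = -32*1 = -32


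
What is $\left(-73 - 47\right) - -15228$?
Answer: $15108$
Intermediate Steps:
$\left(-73 - 47\right) - -15228 = -120 + 15228 = 15108$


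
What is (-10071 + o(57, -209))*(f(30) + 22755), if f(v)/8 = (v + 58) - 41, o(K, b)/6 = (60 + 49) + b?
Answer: -246830901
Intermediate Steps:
o(K, b) = 654 + 6*b (o(K, b) = 6*((60 + 49) + b) = 6*(109 + b) = 654 + 6*b)
f(v) = 136 + 8*v (f(v) = 8*((v + 58) - 41) = 8*((58 + v) - 41) = 8*(17 + v) = 136 + 8*v)
(-10071 + o(57, -209))*(f(30) + 22755) = (-10071 + (654 + 6*(-209)))*((136 + 8*30) + 22755) = (-10071 + (654 - 1254))*((136 + 240) + 22755) = (-10071 - 600)*(376 + 22755) = -10671*23131 = -246830901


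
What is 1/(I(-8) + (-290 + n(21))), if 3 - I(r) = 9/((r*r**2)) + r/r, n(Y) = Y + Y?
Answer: -512/125943 ≈ -0.0040653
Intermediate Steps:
n(Y) = 2*Y
I(r) = 2 - 9/r**3 (I(r) = 3 - (9/((r*r**2)) + r/r) = 3 - (9/(r**3) + 1) = 3 - (9/r**3 + 1) = 3 - (1 + 9/r**3) = 3 + (-1 - 9/r**3) = 2 - 9/r**3)
1/(I(-8) + (-290 + n(21))) = 1/((2 - 9/(-8)**3) + (-290 + 2*21)) = 1/((2 - 9*(-1/512)) + (-290 + 42)) = 1/((2 + 9/512) - 248) = 1/(1033/512 - 248) = 1/(-125943/512) = -512/125943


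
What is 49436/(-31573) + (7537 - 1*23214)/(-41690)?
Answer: -1566016919/1316278370 ≈ -1.1897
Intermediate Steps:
49436/(-31573) + (7537 - 1*23214)/(-41690) = 49436*(-1/31573) + (7537 - 23214)*(-1/41690) = -49436/31573 - 15677*(-1/41690) = -49436/31573 + 15677/41690 = -1566016919/1316278370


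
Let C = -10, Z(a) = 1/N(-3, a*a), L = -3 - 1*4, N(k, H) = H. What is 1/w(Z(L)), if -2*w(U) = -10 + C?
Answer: 1/10 ≈ 0.10000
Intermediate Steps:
L = -7 (L = -3 - 4 = -7)
Z(a) = a**(-2) (Z(a) = 1/(a*a) = 1/(a**2) = a**(-2))
w(U) = 10 (w(U) = -(-10 - 10)/2 = -1/2*(-20) = 10)
1/w(Z(L)) = 1/10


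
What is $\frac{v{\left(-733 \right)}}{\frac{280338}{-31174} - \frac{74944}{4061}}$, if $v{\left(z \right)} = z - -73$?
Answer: $\frac{41777212620}{1737378437} \approx 24.046$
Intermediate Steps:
$v{\left(z \right)} = 73 + z$ ($v{\left(z \right)} = z + 73 = 73 + z$)
$\frac{v{\left(-733 \right)}}{\frac{280338}{-31174} - \frac{74944}{4061}} = \frac{73 - 733}{\frac{280338}{-31174} - \frac{74944}{4061}} = - \frac{660}{280338 \left(- \frac{1}{31174}\right) - \frac{74944}{4061}} = - \frac{660}{- \frac{140169}{15587} - \frac{74944}{4061}} = - \frac{660}{- \frac{1737378437}{63298807}} = \left(-660\right) \left(- \frac{63298807}{1737378437}\right) = \frac{41777212620}{1737378437}$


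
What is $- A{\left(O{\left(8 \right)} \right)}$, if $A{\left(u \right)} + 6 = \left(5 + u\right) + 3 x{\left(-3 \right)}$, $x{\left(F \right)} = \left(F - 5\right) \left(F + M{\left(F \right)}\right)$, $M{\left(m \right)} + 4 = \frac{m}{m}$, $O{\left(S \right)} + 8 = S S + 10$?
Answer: $-209$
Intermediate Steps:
$O{\left(S \right)} = 2 + S^{2}$ ($O{\left(S \right)} = -8 + \left(S S + 10\right) = -8 + \left(S^{2} + 10\right) = -8 + \left(10 + S^{2}\right) = 2 + S^{2}$)
$M{\left(m \right)} = -3$ ($M{\left(m \right)} = -4 + \frac{m}{m} = -4 + 1 = -3$)
$x{\left(F \right)} = \left(-5 + F\right) \left(-3 + F\right)$ ($x{\left(F \right)} = \left(F - 5\right) \left(F - 3\right) = \left(-5 + F\right) \left(-3 + F\right)$)
$A{\left(u \right)} = 143 + u$ ($A{\left(u \right)} = -6 + \left(\left(5 + u\right) + 3 \left(15 + \left(-3\right)^{2} - -24\right)\right) = -6 + \left(\left(5 + u\right) + 3 \left(15 + 9 + 24\right)\right) = -6 + \left(\left(5 + u\right) + 3 \cdot 48\right) = -6 + \left(\left(5 + u\right) + 144\right) = -6 + \left(149 + u\right) = 143 + u$)
$- A{\left(O{\left(8 \right)} \right)} = - (143 + \left(2 + 8^{2}\right)) = - (143 + \left(2 + 64\right)) = - (143 + 66) = \left(-1\right) 209 = -209$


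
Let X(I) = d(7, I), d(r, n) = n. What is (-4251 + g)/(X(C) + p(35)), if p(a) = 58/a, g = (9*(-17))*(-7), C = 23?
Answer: -111300/863 ≈ -128.97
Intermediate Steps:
X(I) = I
g = 1071 (g = -153*(-7) = 1071)
(-4251 + g)/(X(C) + p(35)) = (-4251 + 1071)/(23 + 58/35) = -3180/(23 + 58*(1/35)) = -3180/(23 + 58/35) = -3180/863/35 = -3180*35/863 = -111300/863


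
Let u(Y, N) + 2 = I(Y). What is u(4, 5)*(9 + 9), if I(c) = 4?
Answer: 36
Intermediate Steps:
u(Y, N) = 2 (u(Y, N) = -2 + 4 = 2)
u(4, 5)*(9 + 9) = 2*(9 + 9) = 2*18 = 36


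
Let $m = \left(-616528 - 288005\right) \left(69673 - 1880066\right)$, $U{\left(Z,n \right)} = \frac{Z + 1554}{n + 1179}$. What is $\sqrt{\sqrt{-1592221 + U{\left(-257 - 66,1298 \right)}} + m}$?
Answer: $\frac{\sqrt{10047298166714182101 + 2477 i \sqrt{9769115070722}}}{2477} \approx 1.2797 \cdot 10^{6} + 0.00049303 i$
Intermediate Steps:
$U{\left(Z,n \right)} = \frac{1554 + Z}{1179 + n}$
$m = 1637560211469$ ($m = \left(-904533\right) \left(-1810393\right) = 1637560211469$)
$\sqrt{\sqrt{-1592221 + U{\left(-257 - 66,1298 \right)}} + m} = \sqrt{\sqrt{-1592221 + \frac{1554 - 323}{1179 + 1298}} + 1637560211469} = \sqrt{\sqrt{-1592221 + \frac{1554 - 323}{2477}} + 1637560211469} = \sqrt{\sqrt{-1592221 + \frac{1}{2477} \cdot 1231} + 1637560211469} = \sqrt{\sqrt{-1592221 + \frac{1231}{2477}} + 1637560211469} = \sqrt{\sqrt{- \frac{3943930186}{2477}} + 1637560211469} = \sqrt{\frac{i \sqrt{9769115070722}}{2477} + 1637560211469} = \sqrt{1637560211469 + \frac{i \sqrt{9769115070722}}{2477}}$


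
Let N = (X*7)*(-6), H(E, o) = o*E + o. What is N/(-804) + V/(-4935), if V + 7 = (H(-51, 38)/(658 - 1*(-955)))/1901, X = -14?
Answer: -740042249998/1013861061885 ≈ -0.72993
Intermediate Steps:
H(E, o) = o + E*o (H(E, o) = E*o + o = o + E*o)
N = 588 (N = -14*7*(-6) = -98*(-6) = 588)
V = -21466091/3066313 (V = -7 + ((38*(1 - 51))/(658 - 1*(-955)))/1901 = -7 + ((38*(-50))/(658 + 955))*(1/1901) = -7 - 1900/1613*(1/1901) = -7 - 1900*1/1613*(1/1901) = -7 - 1900/1613*1/1901 = -7 - 1900/3066313 = -21466091/3066313 ≈ -7.0006)
N/(-804) + V/(-4935) = 588/(-804) - 21466091/3066313/(-4935) = 588*(-1/804) - 21466091/3066313*(-1/4935) = -49/67 + 21466091/15132254655 = -740042249998/1013861061885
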